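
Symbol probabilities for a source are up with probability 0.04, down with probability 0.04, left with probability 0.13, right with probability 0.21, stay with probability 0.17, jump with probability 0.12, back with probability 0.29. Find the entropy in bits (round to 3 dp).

H = −Σ pᵢ log₂ pᵢ.
−0.04·log₂(0.04) = 0.1858
−0.04·log₂(0.04) = 0.1858
−0.13·log₂(0.13) = 0.3826
−0.21·log₂(0.21) = 0.4728
−0.17·log₂(0.17) = 0.4346
−0.12·log₂(0.12) = 0.3671
−0.29·log₂(0.29) = 0.5179
Sum ≈ 2.5465 → 2.547 bits.

2.547 bits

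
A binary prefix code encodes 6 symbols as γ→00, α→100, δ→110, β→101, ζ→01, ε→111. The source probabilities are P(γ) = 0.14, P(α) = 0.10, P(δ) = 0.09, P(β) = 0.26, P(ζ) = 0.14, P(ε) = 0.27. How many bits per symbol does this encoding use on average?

L̄ = Σ pᵢ·ℓᵢ = 0.14·2 + 0.10·3 + 0.09·3 + 0.26·3 + 0.14·2 + 0.27·3 = 2.72 bits/symbol.

2.72 bits/symbol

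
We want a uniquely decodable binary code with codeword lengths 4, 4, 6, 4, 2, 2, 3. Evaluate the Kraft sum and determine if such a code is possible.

0.828125; yes

With common denominator 2^6 = 64: Σ 2^(−ℓᵢ) = 4/64 + 4/64 + 1/64 + 4/64 + 16/64 + 16/64 + 8/64 = 53/64 = 0.828125.
Kraft's inequality requires Σ ≤ 1; here Σ = 0.828125 ≤ 1, so such a prefix code exists.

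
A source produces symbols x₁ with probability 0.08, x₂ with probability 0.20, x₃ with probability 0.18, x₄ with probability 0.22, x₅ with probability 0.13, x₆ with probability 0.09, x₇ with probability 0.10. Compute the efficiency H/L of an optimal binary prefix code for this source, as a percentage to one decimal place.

98.5%

Entropy H = −Σ p log₂ p ≈ 2.7093 bits.
Huffman merges: 2/25+9/100→17/100; 1/10+13/100→23/100; 17/100+9/50→7/20; 1/5+11/50→21/50; 23/100+7/20→29/50; 21/50+29/50→1. L = 11/4 ≈ 2.7500.
Efficiency = H/L = 2.7093/2.7500 = 98.5%.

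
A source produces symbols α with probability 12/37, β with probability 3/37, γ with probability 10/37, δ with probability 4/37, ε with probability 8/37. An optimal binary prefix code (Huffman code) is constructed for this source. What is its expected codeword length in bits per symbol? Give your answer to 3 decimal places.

2.189 bits/symbol

Repeatedly combine the two least-probable nodes; the expected code length is the sum of the merged weights.
merge 3/37 + 4/37 → 7/37
merge 7/37 + 8/37 → 15/37
merge 10/37 + 12/37 → 22/37
merge 15/37 + 22/37 → 1
L = 7/37 + 15/37 + 22/37 + 1 = 81/37 ≈ 2.189 bits/symbol.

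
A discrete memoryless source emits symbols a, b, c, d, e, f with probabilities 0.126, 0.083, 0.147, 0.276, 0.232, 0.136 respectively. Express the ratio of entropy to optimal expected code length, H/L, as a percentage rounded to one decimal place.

Entropy H = −Σ p log₂ p ≈ 2.4743 bits.
Huffman merges: 83/1000+63/500→209/1000; 17/125+147/1000→283/1000; 209/1000+29/125→441/1000; 69/250+283/1000→559/1000; 441/1000+559/1000→1. L = 623/250 ≈ 2.4920.
Efficiency = H/L = 2.4743/2.4920 = 99.3%.

99.3%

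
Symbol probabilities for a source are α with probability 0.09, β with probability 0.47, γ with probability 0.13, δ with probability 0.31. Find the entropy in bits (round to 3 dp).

1.731 bits

H = −Σ pᵢ log₂ pᵢ.
−0.09·log₂(0.09) = 0.3127
−0.47·log₂(0.47) = 0.5120
−0.13·log₂(0.13) = 0.3826
−0.31·log₂(0.31) = 0.5238
Sum ≈ 1.7310 → 1.731 bits.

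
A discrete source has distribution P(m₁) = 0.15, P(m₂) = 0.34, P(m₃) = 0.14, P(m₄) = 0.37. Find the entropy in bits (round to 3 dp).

H = −Σ pᵢ log₂ pᵢ.
−0.15·log₂(0.15) = 0.4105
−0.34·log₂(0.34) = 0.5292
−0.14·log₂(0.14) = 0.3971
−0.37·log₂(0.37) = 0.5307
Sum ≈ 1.8676 → 1.868 bits.

1.868 bits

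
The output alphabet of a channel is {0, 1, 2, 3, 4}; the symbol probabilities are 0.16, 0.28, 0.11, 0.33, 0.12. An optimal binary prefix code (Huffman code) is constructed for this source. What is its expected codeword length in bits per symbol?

2.23 bits/symbol

Repeatedly combine the two least-probable nodes; the expected code length is the sum of the merged weights.
merge 11/100 + 3/25 → 23/100
merge 4/25 + 23/100 → 39/100
merge 7/25 + 33/100 → 61/100
merge 39/100 + 61/100 → 1
L = 23/100 + 39/100 + 61/100 + 1 = 223/100 = 2.23 bits/symbol.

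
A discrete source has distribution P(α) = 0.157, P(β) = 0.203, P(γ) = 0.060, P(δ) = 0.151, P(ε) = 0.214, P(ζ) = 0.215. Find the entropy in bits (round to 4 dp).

2.4945 bits

H = −Σ pᵢ log₂ pᵢ.
−0.157·log₂(0.157) = 0.4194
−0.203·log₂(0.203) = 0.4670
−0.060·log₂(0.060) = 0.2435
−0.151·log₂(0.151) = 0.4118
−0.214·log₂(0.214) = 0.4760
−0.215·log₂(0.215) = 0.4768
Sum ≈ 2.4945 → 2.4945 bits.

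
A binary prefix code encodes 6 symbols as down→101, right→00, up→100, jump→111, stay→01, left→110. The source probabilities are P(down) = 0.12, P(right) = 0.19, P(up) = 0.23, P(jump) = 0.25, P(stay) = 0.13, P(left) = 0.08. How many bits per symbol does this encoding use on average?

2.68 bits/symbol

L̄ = Σ pᵢ·ℓᵢ = 0.12·3 + 0.19·2 + 0.23·3 + 0.25·3 + 0.13·2 + 0.08·3 = 2.68 bits/symbol.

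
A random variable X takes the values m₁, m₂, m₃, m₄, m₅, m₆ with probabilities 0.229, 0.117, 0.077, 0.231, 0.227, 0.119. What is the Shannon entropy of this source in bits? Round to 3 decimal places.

H = −Σ pᵢ log₂ pᵢ.
−0.229·log₂(0.229) = 0.4870
−0.117·log₂(0.117) = 0.3622
−0.077·log₂(0.077) = 0.2848
−0.231·log₂(0.231) = 0.4883
−0.227·log₂(0.227) = 0.4856
−0.119·log₂(0.119) = 0.3654
Sum ≈ 2.4734 → 2.473 bits.

2.473 bits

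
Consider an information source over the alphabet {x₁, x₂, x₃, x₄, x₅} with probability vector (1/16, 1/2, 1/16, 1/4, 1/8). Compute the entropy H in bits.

Each probability is a power of 1/2, so log₂(1/p) is an integer.
H = Σ p·log₂(1/p) = 1/16·4 + 1/2·1 + 1/16·4 + 1/4·2 + 1/8·3 = 1.875 bits.

1.875 bits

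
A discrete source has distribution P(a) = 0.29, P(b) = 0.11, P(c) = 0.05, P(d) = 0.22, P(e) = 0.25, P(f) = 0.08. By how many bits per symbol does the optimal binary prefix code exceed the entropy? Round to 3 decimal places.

Entropy H = −Σ p log₂ p ≈ 2.3564 bits.
Huffman merges: 1/20+2/25→13/100; 11/100+13/100→6/25; 11/50+6/25→23/50; 1/4+29/100→27/50; 23/50+27/50→1. L = 237/100 ≈ 2.3700.
L − H = 2.3700 − 2.3564 = 0.014 bits.

0.014 bits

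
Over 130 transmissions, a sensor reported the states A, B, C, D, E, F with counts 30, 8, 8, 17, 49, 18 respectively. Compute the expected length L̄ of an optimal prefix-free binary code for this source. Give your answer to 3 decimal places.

Probabilities are the counts divided by 130.
Repeatedly combine the two least-probable nodes; the expected code length is the sum of the merged weights.
merge 4/65 + 4/65 → 8/65
merge 8/65 + 17/130 → 33/130
merge 9/65 + 3/13 → 24/65
merge 33/130 + 24/65 → 81/130
merge 49/130 + 81/130 → 1
L = 8/65 + 33/130 + 24/65 + 81/130 + 1 = 154/65 ≈ 2.369 bits/symbol.

2.369 bits/symbol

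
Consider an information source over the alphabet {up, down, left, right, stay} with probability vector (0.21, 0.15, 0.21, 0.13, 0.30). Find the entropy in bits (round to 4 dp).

2.2599 bits

H = −Σ pᵢ log₂ pᵢ.
−0.21·log₂(0.21) = 0.4728
−0.15·log₂(0.15) = 0.4105
−0.21·log₂(0.21) = 0.4728
−0.13·log₂(0.13) = 0.3826
−0.30·log₂(0.30) = 0.5211
Sum ≈ 2.2599 → 2.2599 bits.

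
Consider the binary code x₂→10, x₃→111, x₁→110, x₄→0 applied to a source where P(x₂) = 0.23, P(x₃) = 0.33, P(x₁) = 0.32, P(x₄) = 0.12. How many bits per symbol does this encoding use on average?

L̄ = Σ pᵢ·ℓᵢ = 0.23·2 + 0.33·3 + 0.32·3 + 0.12·1 = 2.53 bits/symbol.

2.53 bits/symbol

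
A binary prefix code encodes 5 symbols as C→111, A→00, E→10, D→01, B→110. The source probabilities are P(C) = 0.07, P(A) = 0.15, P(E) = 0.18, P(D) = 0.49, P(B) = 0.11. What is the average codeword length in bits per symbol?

L̄ = Σ pᵢ·ℓᵢ = 0.07·3 + 0.15·2 + 0.18·2 + 0.49·2 + 0.11·3 = 2.18 bits/symbol.

2.18 bits/symbol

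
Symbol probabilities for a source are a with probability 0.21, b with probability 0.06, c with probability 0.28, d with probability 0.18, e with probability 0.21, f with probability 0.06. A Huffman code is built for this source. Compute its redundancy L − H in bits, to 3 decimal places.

Entropy H = −Σ p log₂ p ≈ 2.3922 bits.
Huffman merges: 3/50+3/50→3/25; 3/25+9/50→3/10; 21/100+21/100→21/50; 7/25+3/10→29/50; 21/50+29/50→1. L = 121/50 ≈ 2.4200.
L − H = 2.4200 − 2.3922 = 0.028 bits.

0.028 bits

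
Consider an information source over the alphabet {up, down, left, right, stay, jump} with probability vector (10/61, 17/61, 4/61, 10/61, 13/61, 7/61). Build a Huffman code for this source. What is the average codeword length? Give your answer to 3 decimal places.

Repeatedly combine the two least-probable nodes; the expected code length is the sum of the merged weights.
merge 4/61 + 7/61 → 11/61
merge 10/61 + 10/61 → 20/61
merge 11/61 + 13/61 → 24/61
merge 17/61 + 20/61 → 37/61
merge 24/61 + 37/61 → 1
L = 11/61 + 20/61 + 24/61 + 37/61 + 1 = 153/61 ≈ 2.508 bits/symbol.

2.508 bits/symbol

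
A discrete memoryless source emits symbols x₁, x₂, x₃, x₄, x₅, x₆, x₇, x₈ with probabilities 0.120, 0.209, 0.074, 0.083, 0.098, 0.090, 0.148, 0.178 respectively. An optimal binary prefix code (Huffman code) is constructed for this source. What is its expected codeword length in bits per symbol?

Repeatedly combine the two least-probable nodes; the expected code length is the sum of the merged weights.
merge 37/500 + 83/1000 → 157/1000
merge 9/100 + 49/500 → 47/250
merge 3/25 + 37/250 → 67/250
merge 157/1000 + 89/500 → 67/200
merge 47/250 + 209/1000 → 397/1000
merge 67/250 + 67/200 → 603/1000
merge 397/1000 + 603/1000 → 1
L = 157/1000 + 47/250 + 67/250 + 67/200 + 397/1000 + 603/1000 + 1 = 737/250 = 2.948 bits/symbol.

2.948 bits/symbol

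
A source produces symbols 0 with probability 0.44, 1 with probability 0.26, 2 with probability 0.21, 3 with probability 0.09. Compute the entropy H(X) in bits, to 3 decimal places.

1.812 bits

H = −Σ pᵢ log₂ pᵢ.
−0.44·log₂(0.44) = 0.5211
−0.26·log₂(0.26) = 0.5053
−0.21·log₂(0.21) = 0.4728
−0.09·log₂(0.09) = 0.3127
Sum ≈ 1.8119 → 1.812 bits.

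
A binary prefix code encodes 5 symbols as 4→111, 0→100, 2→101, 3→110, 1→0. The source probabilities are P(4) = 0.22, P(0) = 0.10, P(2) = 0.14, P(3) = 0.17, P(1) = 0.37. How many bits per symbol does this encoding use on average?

L̄ = Σ pᵢ·ℓᵢ = 0.22·3 + 0.10·3 + 0.14·3 + 0.17·3 + 0.37·1 = 2.26 bits/symbol.

2.26 bits/symbol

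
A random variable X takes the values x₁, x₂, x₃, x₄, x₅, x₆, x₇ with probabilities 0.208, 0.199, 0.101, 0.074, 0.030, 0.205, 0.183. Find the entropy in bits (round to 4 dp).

H = −Σ pᵢ log₂ pᵢ.
−0.208·log₂(0.208) = 0.4712
−0.199·log₂(0.199) = 0.4635
−0.101·log₂(0.101) = 0.3341
−0.074·log₂(0.074) = 0.2780
−0.030·log₂(0.030) = 0.1518
−0.205·log₂(0.205) = 0.4687
−0.183·log₂(0.183) = 0.4484
Sum ≈ 2.6156 → 2.6156 bits.

2.6156 bits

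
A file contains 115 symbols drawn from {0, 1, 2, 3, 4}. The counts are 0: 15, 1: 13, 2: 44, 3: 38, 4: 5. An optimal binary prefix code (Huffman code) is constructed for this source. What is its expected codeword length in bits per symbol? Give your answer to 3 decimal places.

Probabilities are the counts divided by 115.
Repeatedly combine the two least-probable nodes; the expected code length is the sum of the merged weights.
merge 1/23 + 13/115 → 18/115
merge 3/23 + 18/115 → 33/115
merge 33/115 + 38/115 → 71/115
merge 44/115 + 71/115 → 1
L = 18/115 + 33/115 + 71/115 + 1 = 237/115 ≈ 2.061 bits/symbol.

2.061 bits/symbol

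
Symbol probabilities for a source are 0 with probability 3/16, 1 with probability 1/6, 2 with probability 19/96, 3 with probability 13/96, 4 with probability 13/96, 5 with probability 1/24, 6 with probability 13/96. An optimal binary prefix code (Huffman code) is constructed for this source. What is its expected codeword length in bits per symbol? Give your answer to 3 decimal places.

2.792 bits/symbol

Repeatedly combine the two least-probable nodes; the expected code length is the sum of the merged weights.
merge 1/24 + 13/96 → 17/96
merge 13/96 + 13/96 → 13/48
merge 1/6 + 17/96 → 11/32
merge 3/16 + 19/96 → 37/96
merge 13/48 + 11/32 → 59/96
merge 37/96 + 59/96 → 1
L = 17/96 + 13/48 + 11/32 + 37/96 + 59/96 + 1 = 67/24 ≈ 2.792 bits/symbol.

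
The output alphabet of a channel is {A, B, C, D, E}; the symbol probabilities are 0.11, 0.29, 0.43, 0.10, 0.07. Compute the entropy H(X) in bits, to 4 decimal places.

1.9925 bits

H = −Σ pᵢ log₂ pᵢ.
−0.11·log₂(0.11) = 0.3503
−0.29·log₂(0.29) = 0.5179
−0.43·log₂(0.43) = 0.5236
−0.10·log₂(0.10) = 0.3322
−0.07·log₂(0.07) = 0.2686
Sum ≈ 1.9925 → 1.9925 bits.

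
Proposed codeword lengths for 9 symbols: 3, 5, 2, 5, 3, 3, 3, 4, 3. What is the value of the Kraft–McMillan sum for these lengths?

1

With common denominator 2^5 = 32: Σ 2^(−ℓᵢ) = 4/32 + 1/32 + 8/32 + 1/32 + 4/32 + 4/32 + 4/32 + 2/32 + 4/32 = 32/32 = 1.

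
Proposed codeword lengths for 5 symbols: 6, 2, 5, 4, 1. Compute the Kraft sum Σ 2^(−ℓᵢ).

0.859375

With common denominator 2^6 = 64: Σ 2^(−ℓᵢ) = 1/64 + 16/64 + 2/64 + 4/64 + 32/64 = 55/64 = 0.859375.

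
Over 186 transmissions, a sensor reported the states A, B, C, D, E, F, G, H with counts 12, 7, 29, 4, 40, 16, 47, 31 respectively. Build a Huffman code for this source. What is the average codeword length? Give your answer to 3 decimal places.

2.715 bits/symbol

Probabilities are the counts divided by 186.
Repeatedly combine the two least-probable nodes; the expected code length is the sum of the merged weights.
merge 2/93 + 7/186 → 11/186
merge 11/186 + 2/31 → 23/186
merge 8/93 + 23/186 → 13/62
merge 29/186 + 1/6 → 10/31
merge 13/62 + 20/93 → 79/186
merge 47/186 + 10/31 → 107/186
merge 79/186 + 107/186 → 1
L = 11/186 + 23/186 + 13/62 + 10/31 + 79/186 + 107/186 + 1 = 505/186 ≈ 2.715 bits/symbol.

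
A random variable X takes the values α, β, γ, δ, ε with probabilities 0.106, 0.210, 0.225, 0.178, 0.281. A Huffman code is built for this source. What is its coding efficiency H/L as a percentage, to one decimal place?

98.9%

Entropy H = −Σ p log₂ p ≈ 2.2581 bits.
Huffman merges: 53/500+89/500→71/250; 21/100+9/40→87/200; 281/1000+71/250→113/200; 87/200+113/200→1. L = 571/250 ≈ 2.2840.
Efficiency = H/L = 2.2581/2.2840 = 98.9%.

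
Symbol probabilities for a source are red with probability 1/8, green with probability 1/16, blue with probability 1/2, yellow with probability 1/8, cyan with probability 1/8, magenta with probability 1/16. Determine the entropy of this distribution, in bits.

2.125 bits

Each probability is a power of 1/2, so log₂(1/p) is an integer.
H = Σ p·log₂(1/p) = 1/8·3 + 1/16·4 + 1/2·1 + 1/8·3 + 1/8·3 + 1/16·4 = 2.125 bits.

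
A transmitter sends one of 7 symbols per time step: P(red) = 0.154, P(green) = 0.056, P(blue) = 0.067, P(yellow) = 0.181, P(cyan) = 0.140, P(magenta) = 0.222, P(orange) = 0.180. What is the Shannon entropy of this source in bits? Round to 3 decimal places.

H = −Σ pᵢ log₂ pᵢ.
−0.154·log₂(0.154) = 0.4156
−0.056·log₂(0.056) = 0.2329
−0.067·log₂(0.067) = 0.2613
−0.181·log₂(0.181) = 0.4463
−0.140·log₂(0.140) = 0.3971
−0.222·log₂(0.222) = 0.4820
−0.180·log₂(0.180) = 0.4453
Sum ≈ 2.6806 → 2.681 bits.

2.681 bits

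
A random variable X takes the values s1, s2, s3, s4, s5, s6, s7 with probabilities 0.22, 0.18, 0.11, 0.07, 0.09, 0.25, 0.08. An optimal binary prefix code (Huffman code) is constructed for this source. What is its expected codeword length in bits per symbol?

Repeatedly combine the two least-probable nodes; the expected code length is the sum of the merged weights.
merge 7/100 + 2/25 → 3/20
merge 9/100 + 11/100 → 1/5
merge 3/20 + 9/50 → 33/100
merge 1/5 + 11/50 → 21/50
merge 1/4 + 33/100 → 29/50
merge 21/50 + 29/50 → 1
L = 3/20 + 1/5 + 33/100 + 21/50 + 29/50 + 1 = 67/25 = 2.68 bits/symbol.

2.68 bits/symbol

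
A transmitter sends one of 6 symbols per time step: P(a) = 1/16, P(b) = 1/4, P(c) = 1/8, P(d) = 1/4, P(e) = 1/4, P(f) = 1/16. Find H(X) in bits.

Each probability is a power of 1/2, so log₂(1/p) is an integer.
H = Σ p·log₂(1/p) = 1/16·4 + 1/4·2 + 1/8·3 + 1/4·2 + 1/4·2 + 1/16·4 = 2.375 bits.

2.375 bits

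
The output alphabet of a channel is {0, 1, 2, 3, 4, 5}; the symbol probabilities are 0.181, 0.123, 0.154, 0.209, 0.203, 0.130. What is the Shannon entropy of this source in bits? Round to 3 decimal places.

H = −Σ pᵢ log₂ pᵢ.
−0.181·log₂(0.181) = 0.4463
−0.123·log₂(0.123) = 0.3719
−0.154·log₂(0.154) = 0.4156
−0.209·log₂(0.209) = 0.4720
−0.203·log₂(0.203) = 0.4670
−0.130·log₂(0.130) = 0.3826
Sum ≈ 2.5555 → 2.555 bits.

2.555 bits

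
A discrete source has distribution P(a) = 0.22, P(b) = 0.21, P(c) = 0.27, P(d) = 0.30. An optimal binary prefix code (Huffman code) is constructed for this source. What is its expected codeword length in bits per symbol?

2 bits/symbol

Repeatedly combine the two least-probable nodes; the expected code length is the sum of the merged weights.
merge 21/100 + 11/50 → 43/100
merge 27/100 + 3/10 → 57/100
merge 43/100 + 57/100 → 1
L = 43/100 + 57/100 + 1 = 2 bits/symbol.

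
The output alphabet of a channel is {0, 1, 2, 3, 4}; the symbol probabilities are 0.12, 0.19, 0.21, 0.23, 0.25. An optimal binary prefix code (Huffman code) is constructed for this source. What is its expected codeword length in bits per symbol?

Repeatedly combine the two least-probable nodes; the expected code length is the sum of the merged weights.
merge 3/25 + 19/100 → 31/100
merge 21/100 + 23/100 → 11/25
merge 1/4 + 31/100 → 14/25
merge 11/25 + 14/25 → 1
L = 31/100 + 11/25 + 14/25 + 1 = 231/100 = 2.31 bits/symbol.

2.31 bits/symbol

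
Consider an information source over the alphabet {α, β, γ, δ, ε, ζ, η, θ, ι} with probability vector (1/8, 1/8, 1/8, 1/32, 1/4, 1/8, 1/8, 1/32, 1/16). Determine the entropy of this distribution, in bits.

Each probability is a power of 1/2, so log₂(1/p) is an integer.
H = Σ p·log₂(1/p) = 1/8·3 + 1/8·3 + 1/8·3 + 1/32·5 + 1/4·2 + 1/8·3 + 1/8·3 + 1/32·5 + 1/16·4 = 2.9375 bits.

2.9375 bits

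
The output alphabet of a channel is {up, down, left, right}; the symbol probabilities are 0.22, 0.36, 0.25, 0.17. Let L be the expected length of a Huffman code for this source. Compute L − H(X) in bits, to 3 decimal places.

0.054 bits

Entropy H = −Σ p log₂ p ≈ 1.9458 bits.
Huffman merges: 17/100+11/50→39/100; 1/4+9/25→61/100; 39/100+61/100→1. L = 2 ≈ 2.0000.
L − H = 2.0000 − 1.9458 = 0.054 bits.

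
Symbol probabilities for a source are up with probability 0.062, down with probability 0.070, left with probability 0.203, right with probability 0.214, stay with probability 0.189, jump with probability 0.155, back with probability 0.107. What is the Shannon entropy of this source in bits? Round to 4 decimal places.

H = −Σ pᵢ log₂ pᵢ.
−0.062·log₂(0.062) = 0.2487
−0.070·log₂(0.070) = 0.2686
−0.203·log₂(0.203) = 0.4670
−0.214·log₂(0.214) = 0.4760
−0.189·log₂(0.189) = 0.4543
−0.155·log₂(0.155) = 0.4169
−0.107·log₂(0.107) = 0.3450
Sum ≈ 2.6764 → 2.6764 bits.

2.6764 bits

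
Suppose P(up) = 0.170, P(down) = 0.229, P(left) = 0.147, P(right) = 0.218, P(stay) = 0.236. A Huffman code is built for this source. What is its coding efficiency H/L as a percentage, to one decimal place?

Entropy H = −Σ p log₂ p ≈ 2.2989 bits.
Huffman merges: 147/1000+17/100→317/1000; 109/500+229/1000→447/1000; 59/250+317/1000→553/1000; 447/1000+553/1000→1. L = 2317/1000 ≈ 2.3170.
Efficiency = H/L = 2.2989/2.3170 = 99.2%.

99.2%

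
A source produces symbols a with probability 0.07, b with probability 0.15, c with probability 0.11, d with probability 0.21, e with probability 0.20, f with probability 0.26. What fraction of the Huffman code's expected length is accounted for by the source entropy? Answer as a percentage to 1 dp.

Entropy H = −Σ p log₂ p ≈ 2.4719 bits.
Huffman merges: 7/100+11/100→9/50; 3/20+9/50→33/100; 1/5+21/100→41/100; 13/50+33/100→59/100; 41/100+59/100→1. L = 251/100 ≈ 2.5100.
Efficiency = H/L = 2.4719/2.5100 = 98.5%.

98.5%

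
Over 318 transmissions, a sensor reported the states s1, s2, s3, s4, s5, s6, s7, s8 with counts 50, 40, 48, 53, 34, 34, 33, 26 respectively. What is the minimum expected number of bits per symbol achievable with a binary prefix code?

Probabilities are the counts divided by 318.
Repeatedly combine the two least-probable nodes; the expected code length is the sum of the merged weights.
merge 13/159 + 11/106 → 59/318
merge 17/159 + 17/159 → 34/159
merge 20/159 + 8/53 → 44/159
merge 25/159 + 1/6 → 103/318
merge 59/318 + 34/159 → 127/318
merge 44/159 + 103/318 → 191/318
merge 127/318 + 191/318 → 1
L = 59/318 + 34/159 + 44/159 + 103/318 + 127/318 + 191/318 + 1 = 3 bits/symbol.

3 bits/symbol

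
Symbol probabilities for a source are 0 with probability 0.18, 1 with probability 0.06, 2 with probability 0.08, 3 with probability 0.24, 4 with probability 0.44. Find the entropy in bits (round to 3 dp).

1.996 bits

H = −Σ pᵢ log₂ pᵢ.
−0.18·log₂(0.18) = 0.4453
−0.06·log₂(0.06) = 0.2435
−0.08·log₂(0.08) = 0.2915
−0.24·log₂(0.24) = 0.4941
−0.44·log₂(0.44) = 0.5211
Sum ≈ 1.9956 → 1.996 bits.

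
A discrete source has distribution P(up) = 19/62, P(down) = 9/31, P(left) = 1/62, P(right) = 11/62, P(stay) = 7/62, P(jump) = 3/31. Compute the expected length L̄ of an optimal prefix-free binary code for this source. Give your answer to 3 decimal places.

2.339 bits/symbol

Repeatedly combine the two least-probable nodes; the expected code length is the sum of the merged weights.
merge 1/62 + 3/31 → 7/62
merge 7/62 + 7/62 → 7/31
merge 11/62 + 7/31 → 25/62
merge 9/31 + 19/62 → 37/62
merge 25/62 + 37/62 → 1
L = 7/62 + 7/31 + 25/62 + 37/62 + 1 = 145/62 ≈ 2.339 bits/symbol.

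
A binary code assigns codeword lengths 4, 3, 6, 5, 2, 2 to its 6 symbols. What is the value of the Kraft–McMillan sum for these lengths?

With common denominator 2^6 = 64: Σ 2^(−ℓᵢ) = 4/64 + 8/64 + 1/64 + 2/64 + 16/64 + 16/64 = 47/64 = 0.734375.

0.734375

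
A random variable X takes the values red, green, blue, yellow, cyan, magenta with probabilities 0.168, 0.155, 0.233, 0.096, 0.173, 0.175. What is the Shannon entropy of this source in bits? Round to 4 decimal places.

H = −Σ pᵢ log₂ pᵢ.
−0.168·log₂(0.168) = 0.4323
−0.155·log₂(0.155) = 0.4169
−0.233·log₂(0.233) = 0.4897
−0.096·log₂(0.096) = 0.3246
−0.173·log₂(0.173) = 0.4379
−0.175·log₂(0.175) = 0.4401
Sum ≈ 2.5414 → 2.5414 bits.

2.5414 bits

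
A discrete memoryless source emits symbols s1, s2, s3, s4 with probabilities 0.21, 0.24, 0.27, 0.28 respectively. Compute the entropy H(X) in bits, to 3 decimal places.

1.991 bits

H = −Σ pᵢ log₂ pᵢ.
−0.21·log₂(0.21) = 0.4728
−0.24·log₂(0.24) = 0.4941
−0.27·log₂(0.27) = 0.5100
−0.28·log₂(0.28) = 0.5142
Sum ≈ 1.9912 → 1.991 bits.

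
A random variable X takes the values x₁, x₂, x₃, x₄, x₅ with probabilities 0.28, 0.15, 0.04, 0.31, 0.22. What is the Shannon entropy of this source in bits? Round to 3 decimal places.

2.115 bits

H = −Σ pᵢ log₂ pᵢ.
−0.28·log₂(0.28) = 0.5142
−0.15·log₂(0.15) = 0.4105
−0.04·log₂(0.04) = 0.1858
−0.31·log₂(0.31) = 0.5238
−0.22·log₂(0.22) = 0.4806
Sum ≈ 2.1149 → 2.115 bits.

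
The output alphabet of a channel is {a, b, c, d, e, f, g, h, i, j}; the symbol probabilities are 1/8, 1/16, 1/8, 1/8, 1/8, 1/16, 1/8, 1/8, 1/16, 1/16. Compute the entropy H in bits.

Each probability is a power of 1/2, so log₂(1/p) is an integer.
H = Σ p·log₂(1/p) = 1/8·3 + 1/16·4 + 1/8·3 + 1/8·3 + 1/8·3 + 1/16·4 + 1/8·3 + 1/8·3 + 1/16·4 + 1/16·4 = 3.25 bits.

3.25 bits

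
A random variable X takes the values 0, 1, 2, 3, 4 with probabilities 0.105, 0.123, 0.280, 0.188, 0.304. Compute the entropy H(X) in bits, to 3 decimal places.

2.203 bits

H = −Σ pᵢ log₂ pᵢ.
−0.105·log₂(0.105) = 0.3414
−0.123·log₂(0.123) = 0.3719
−0.280·log₂(0.280) = 0.5142
−0.188·log₂(0.188) = 0.4533
−0.304·log₂(0.304) = 0.5222
Sum ≈ 2.2030 → 2.203 bits.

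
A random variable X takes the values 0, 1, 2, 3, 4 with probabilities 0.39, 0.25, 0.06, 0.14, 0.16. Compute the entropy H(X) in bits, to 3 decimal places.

2.093 bits

H = −Σ pᵢ log₂ pᵢ.
−0.39·log₂(0.39) = 0.5298
−0.25·log₂(0.25) = 0.5000
−0.06·log₂(0.06) = 0.2435
−0.14·log₂(0.14) = 0.3971
−0.16·log₂(0.16) = 0.4230
Sum ≈ 2.0935 → 2.093 bits.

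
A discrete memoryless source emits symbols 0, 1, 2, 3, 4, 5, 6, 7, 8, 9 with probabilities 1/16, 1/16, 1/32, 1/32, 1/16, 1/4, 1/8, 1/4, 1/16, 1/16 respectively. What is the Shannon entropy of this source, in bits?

2.9375 bits

Each probability is a power of 1/2, so log₂(1/p) is an integer.
H = Σ p·log₂(1/p) = 1/16·4 + 1/16·4 + 1/32·5 + 1/32·5 + 1/16·4 + 1/4·2 + 1/8·3 + 1/4·2 + 1/16·4 + 1/16·4 = 2.9375 bits.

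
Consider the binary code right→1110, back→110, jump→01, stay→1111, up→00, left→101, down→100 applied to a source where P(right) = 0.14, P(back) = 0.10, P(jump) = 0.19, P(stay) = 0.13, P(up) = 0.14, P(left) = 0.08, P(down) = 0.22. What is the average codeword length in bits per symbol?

2.94 bits/symbol

L̄ = Σ pᵢ·ℓᵢ = 0.14·4 + 0.10·3 + 0.19·2 + 0.13·4 + 0.14·2 + 0.08·3 + 0.22·3 = 2.94 bits/symbol.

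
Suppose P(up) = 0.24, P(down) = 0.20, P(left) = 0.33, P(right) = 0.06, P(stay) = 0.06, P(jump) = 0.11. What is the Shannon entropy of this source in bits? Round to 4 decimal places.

H = −Σ pᵢ log₂ pᵢ.
−0.24·log₂(0.24) = 0.4941
−0.20·log₂(0.20) = 0.4644
−0.33·log₂(0.33) = 0.5278
−0.06·log₂(0.06) = 0.2435
−0.06·log₂(0.06) = 0.2435
−0.11·log₂(0.11) = 0.3503
Sum ≈ 2.3237 → 2.3237 bits.

2.3237 bits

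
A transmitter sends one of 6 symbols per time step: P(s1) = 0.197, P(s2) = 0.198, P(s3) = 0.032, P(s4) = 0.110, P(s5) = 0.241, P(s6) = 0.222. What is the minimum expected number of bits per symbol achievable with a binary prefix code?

2.481 bits/symbol

Repeatedly combine the two least-probable nodes; the expected code length is the sum of the merged weights.
merge 4/125 + 11/100 → 71/500
merge 71/500 + 197/1000 → 339/1000
merge 99/500 + 111/500 → 21/50
merge 241/1000 + 339/1000 → 29/50
merge 21/50 + 29/50 → 1
L = 71/500 + 339/1000 + 21/50 + 29/50 + 1 = 2481/1000 = 2.481 bits/symbol.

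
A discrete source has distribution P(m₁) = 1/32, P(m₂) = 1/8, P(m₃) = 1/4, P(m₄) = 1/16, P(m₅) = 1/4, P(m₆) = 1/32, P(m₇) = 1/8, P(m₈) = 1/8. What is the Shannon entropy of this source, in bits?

Each probability is a power of 1/2, so log₂(1/p) is an integer.
H = Σ p·log₂(1/p) = 1/32·5 + 1/8·3 + 1/4·2 + 1/16·4 + 1/4·2 + 1/32·5 + 1/8·3 + 1/8·3 = 2.6875 bits.

2.6875 bits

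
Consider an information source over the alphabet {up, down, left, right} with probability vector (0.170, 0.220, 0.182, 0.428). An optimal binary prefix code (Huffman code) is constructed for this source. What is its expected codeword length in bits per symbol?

1.924 bits/symbol

Repeatedly combine the two least-probable nodes; the expected code length is the sum of the merged weights.
merge 17/100 + 91/500 → 44/125
merge 11/50 + 44/125 → 143/250
merge 107/250 + 143/250 → 1
L = 44/125 + 143/250 + 1 = 481/250 = 1.924 bits/symbol.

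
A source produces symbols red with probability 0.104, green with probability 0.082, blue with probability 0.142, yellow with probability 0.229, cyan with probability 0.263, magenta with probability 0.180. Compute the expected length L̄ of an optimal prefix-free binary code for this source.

Repeatedly combine the two least-probable nodes; the expected code length is the sum of the merged weights.
merge 41/500 + 13/125 → 93/500
merge 71/500 + 9/50 → 161/500
merge 93/500 + 229/1000 → 83/200
merge 263/1000 + 161/500 → 117/200
merge 83/200 + 117/200 → 1
L = 93/500 + 161/500 + 83/200 + 117/200 + 1 = 627/250 = 2.508 bits/symbol.

2.508 bits/symbol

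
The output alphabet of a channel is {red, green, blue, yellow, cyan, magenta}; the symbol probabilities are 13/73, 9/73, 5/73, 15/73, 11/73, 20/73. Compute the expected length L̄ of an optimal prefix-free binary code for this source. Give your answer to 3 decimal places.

Repeatedly combine the two least-probable nodes; the expected code length is the sum of the merged weights.
merge 5/73 + 9/73 → 14/73
merge 11/73 + 13/73 → 24/73
merge 14/73 + 15/73 → 29/73
merge 20/73 + 24/73 → 44/73
merge 29/73 + 44/73 → 1
L = 14/73 + 24/73 + 29/73 + 44/73 + 1 = 184/73 ≈ 2.521 bits/symbol.

2.521 bits/symbol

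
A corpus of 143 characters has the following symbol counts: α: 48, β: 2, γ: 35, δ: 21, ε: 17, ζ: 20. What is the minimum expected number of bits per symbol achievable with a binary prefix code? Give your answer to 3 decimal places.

2.406 bits/symbol

Probabilities are the counts divided by 143.
Repeatedly combine the two least-probable nodes; the expected code length is the sum of the merged weights.
merge 2/143 + 17/143 → 19/143
merge 19/143 + 20/143 → 3/11
merge 21/143 + 35/143 → 56/143
merge 3/11 + 48/143 → 87/143
merge 56/143 + 87/143 → 1
L = 19/143 + 3/11 + 56/143 + 87/143 + 1 = 344/143 ≈ 2.406 bits/symbol.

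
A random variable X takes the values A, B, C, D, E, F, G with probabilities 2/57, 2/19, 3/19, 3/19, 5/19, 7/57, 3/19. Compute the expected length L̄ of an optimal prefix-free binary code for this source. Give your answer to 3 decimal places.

Repeatedly combine the two least-probable nodes; the expected code length is the sum of the merged weights.
merge 2/57 + 2/19 → 8/57
merge 7/57 + 8/57 → 5/19
merge 3/19 + 3/19 → 6/19
merge 3/19 + 5/19 → 8/19
merge 5/19 + 6/19 → 11/19
merge 8/19 + 11/19 → 1
L = 8/57 + 5/19 + 6/19 + 8/19 + 11/19 + 1 = 155/57 ≈ 2.719 bits/symbol.

2.719 bits/symbol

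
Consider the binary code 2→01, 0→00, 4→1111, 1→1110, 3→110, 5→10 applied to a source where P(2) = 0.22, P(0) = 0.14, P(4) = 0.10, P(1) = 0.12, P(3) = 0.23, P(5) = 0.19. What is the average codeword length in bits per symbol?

2.67 bits/symbol

L̄ = Σ pᵢ·ℓᵢ = 0.22·2 + 0.14·2 + 0.10·4 + 0.12·4 + 0.23·3 + 0.19·2 = 2.67 bits/symbol.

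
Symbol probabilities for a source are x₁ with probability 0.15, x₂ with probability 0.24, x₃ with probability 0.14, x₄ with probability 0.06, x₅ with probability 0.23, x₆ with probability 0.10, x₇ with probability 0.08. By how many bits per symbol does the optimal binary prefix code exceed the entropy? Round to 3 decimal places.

Entropy H = −Σ p log₂ p ≈ 2.6567 bits.
Huffman merges: 3/50+2/25→7/50; 1/10+7/50→6/25; 7/50+3/20→29/100; 23/100+6/25→47/100; 6/25+29/100→53/100; 47/100+53/100→1. L = 267/100 ≈ 2.6700.
L − H = 2.6700 − 2.6567 = 0.013 bits.

0.013 bits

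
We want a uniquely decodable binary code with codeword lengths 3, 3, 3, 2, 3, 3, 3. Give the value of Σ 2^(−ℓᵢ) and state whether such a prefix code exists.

1; yes

With common denominator 2^3 = 8: Σ 2^(−ℓᵢ) = 1/8 + 1/8 + 1/8 + 2/8 + 1/8 + 1/8 + 1/8 = 8/8 = 1.
Kraft's inequality requires Σ ≤ 1; here Σ = 1 ≤ 1, so such a prefix code exists.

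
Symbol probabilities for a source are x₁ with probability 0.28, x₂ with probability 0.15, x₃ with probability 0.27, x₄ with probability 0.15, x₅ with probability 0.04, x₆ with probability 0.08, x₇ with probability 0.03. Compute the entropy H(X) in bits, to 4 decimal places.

H = −Σ pᵢ log₂ pᵢ.
−0.28·log₂(0.28) = 0.5142
−0.15·log₂(0.15) = 0.4105
−0.27·log₂(0.27) = 0.5100
−0.15·log₂(0.15) = 0.4105
−0.04·log₂(0.04) = 0.1858
−0.08·log₂(0.08) = 0.2915
−0.03·log₂(0.03) = 0.1518
Sum ≈ 2.4744 → 2.4744 bits.

2.4744 bits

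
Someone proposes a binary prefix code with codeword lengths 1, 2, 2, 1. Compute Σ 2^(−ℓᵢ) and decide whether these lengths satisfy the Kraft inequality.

1.5; no

With common denominator 2^2 = 4: Σ 2^(−ℓᵢ) = 2/4 + 1/4 + 1/4 + 2/4 = 6/4 = 1.5.
Kraft's inequality requires Σ ≤ 1; here Σ = 1.5 > 1, so no such prefix code exists.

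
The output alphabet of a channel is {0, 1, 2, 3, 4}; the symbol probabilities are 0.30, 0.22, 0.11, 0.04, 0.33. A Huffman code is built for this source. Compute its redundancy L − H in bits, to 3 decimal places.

0.084 bits

Entropy H = −Σ p log₂ p ≈ 2.0655 bits.
Huffman merges: 1/25+11/100→3/20; 3/20+11/50→37/100; 3/10+33/100→63/100; 37/100+63/100→1. L = 43/20 ≈ 2.1500.
L − H = 2.1500 − 2.0655 = 0.084 bits.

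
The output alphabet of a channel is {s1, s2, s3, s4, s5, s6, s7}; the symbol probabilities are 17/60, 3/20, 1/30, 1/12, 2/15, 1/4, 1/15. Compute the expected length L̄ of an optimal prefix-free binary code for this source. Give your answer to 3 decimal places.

Repeatedly combine the two least-probable nodes; the expected code length is the sum of the merged weights.
merge 1/30 + 1/15 → 1/10
merge 1/12 + 1/10 → 11/60
merge 2/15 + 3/20 → 17/60
merge 11/60 + 1/4 → 13/30
merge 17/60 + 17/60 → 17/30
merge 13/30 + 17/30 → 1
L = 1/10 + 11/60 + 17/60 + 13/30 + 17/30 + 1 = 77/30 ≈ 2.567 bits/symbol.

2.567 bits/symbol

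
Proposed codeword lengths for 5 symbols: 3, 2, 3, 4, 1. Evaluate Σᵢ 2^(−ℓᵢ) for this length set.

1.0625

With common denominator 2^4 = 16: Σ 2^(−ℓᵢ) = 2/16 + 4/16 + 2/16 + 1/16 + 8/16 = 17/16 = 1.0625.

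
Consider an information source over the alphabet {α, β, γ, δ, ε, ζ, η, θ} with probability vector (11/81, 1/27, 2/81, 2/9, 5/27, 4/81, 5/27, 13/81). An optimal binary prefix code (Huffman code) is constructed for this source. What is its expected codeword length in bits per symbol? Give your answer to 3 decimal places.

2.765 bits/symbol

Repeatedly combine the two least-probable nodes; the expected code length is the sum of the merged weights.
merge 2/81 + 1/27 → 5/81
merge 4/81 + 5/81 → 1/9
merge 1/9 + 11/81 → 20/81
merge 13/81 + 5/27 → 28/81
merge 5/27 + 2/9 → 11/27
merge 20/81 + 28/81 → 16/27
merge 11/27 + 16/27 → 1
L = 5/81 + 1/9 + 20/81 + 28/81 + 11/27 + 16/27 + 1 = 224/81 ≈ 2.765 bits/symbol.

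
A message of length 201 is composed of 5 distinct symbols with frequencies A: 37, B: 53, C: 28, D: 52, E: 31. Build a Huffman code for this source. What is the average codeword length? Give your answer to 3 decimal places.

2.294 bits/symbol

Probabilities are the counts divided by 201.
Repeatedly combine the two least-probable nodes; the expected code length is the sum of the merged weights.
merge 28/201 + 31/201 → 59/201
merge 37/201 + 52/201 → 89/201
merge 53/201 + 59/201 → 112/201
merge 89/201 + 112/201 → 1
L = 59/201 + 89/201 + 112/201 + 1 = 461/201 ≈ 2.294 bits/symbol.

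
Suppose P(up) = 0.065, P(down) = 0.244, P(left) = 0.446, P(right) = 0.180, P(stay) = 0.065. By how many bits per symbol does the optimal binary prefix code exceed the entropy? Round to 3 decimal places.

0.020 bits

Entropy H = −Σ p log₂ p ≈ 1.9740 bits.
Huffman merges: 13/200+13/200→13/100; 13/100+9/50→31/100; 61/250+31/100→277/500; 223/500+277/500→1. L = 997/500 ≈ 1.9940.
L − H = 1.9940 − 1.9740 = 0.020 bits.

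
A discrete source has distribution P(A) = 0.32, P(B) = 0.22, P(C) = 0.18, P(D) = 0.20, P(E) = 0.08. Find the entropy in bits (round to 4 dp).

2.2078 bits

H = −Σ pᵢ log₂ pᵢ.
−0.32·log₂(0.32) = 0.5260
−0.22·log₂(0.22) = 0.4806
−0.18·log₂(0.18) = 0.4453
−0.20·log₂(0.20) = 0.4644
−0.08·log₂(0.08) = 0.2915
Sum ≈ 2.2078 → 2.2078 bits.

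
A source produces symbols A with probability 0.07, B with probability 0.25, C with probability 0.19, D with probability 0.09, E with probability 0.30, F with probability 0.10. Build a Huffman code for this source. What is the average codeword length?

2.42 bits/symbol

Repeatedly combine the two least-probable nodes; the expected code length is the sum of the merged weights.
merge 7/100 + 9/100 → 4/25
merge 1/10 + 4/25 → 13/50
merge 19/100 + 1/4 → 11/25
merge 13/50 + 3/10 → 14/25
merge 11/25 + 14/25 → 1
L = 4/25 + 13/50 + 11/25 + 14/25 + 1 = 121/50 = 2.42 bits/symbol.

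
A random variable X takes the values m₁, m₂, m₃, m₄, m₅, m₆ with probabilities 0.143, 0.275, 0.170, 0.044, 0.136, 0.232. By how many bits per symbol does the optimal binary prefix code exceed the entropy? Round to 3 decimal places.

0.066 bits

Entropy H = −Σ p log₂ p ≈ 2.4268 bits.
Huffman merges: 11/250+17/125→9/50; 143/1000+17/100→313/1000; 9/50+29/125→103/250; 11/40+313/1000→147/250; 103/250+147/250→1. L = 2493/1000 ≈ 2.4930.
L − H = 2.4930 − 2.4268 = 0.066 bits.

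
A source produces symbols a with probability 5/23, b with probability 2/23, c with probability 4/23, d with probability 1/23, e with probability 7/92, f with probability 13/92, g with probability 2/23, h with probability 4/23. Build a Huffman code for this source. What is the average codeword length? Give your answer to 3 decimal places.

2.902 bits/symbol

Repeatedly combine the two least-probable nodes; the expected code length is the sum of the merged weights.
merge 1/23 + 7/92 → 11/92
merge 2/23 + 2/23 → 4/23
merge 11/92 + 13/92 → 6/23
merge 4/23 + 4/23 → 8/23
merge 4/23 + 5/23 → 9/23
merge 6/23 + 8/23 → 14/23
merge 9/23 + 14/23 → 1
L = 11/92 + 4/23 + 6/23 + 8/23 + 9/23 + 14/23 + 1 = 267/92 ≈ 2.902 bits/symbol.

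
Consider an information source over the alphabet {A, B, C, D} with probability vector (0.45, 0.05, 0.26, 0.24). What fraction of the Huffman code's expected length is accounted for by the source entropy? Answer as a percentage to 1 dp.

94.2%

Entropy H = −Σ p log₂ p ≈ 1.7339 bits.
Huffman merges: 1/20+6/25→29/100; 13/50+29/100→11/20; 9/20+11/20→1. L = 46/25 ≈ 1.8400.
Efficiency = H/L = 1.7339/1.8400 = 94.2%.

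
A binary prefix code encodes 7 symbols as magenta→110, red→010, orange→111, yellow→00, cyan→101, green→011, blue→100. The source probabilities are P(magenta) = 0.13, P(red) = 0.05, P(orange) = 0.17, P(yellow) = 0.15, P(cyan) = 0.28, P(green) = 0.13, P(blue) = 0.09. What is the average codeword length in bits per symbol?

L̄ = Σ pᵢ·ℓᵢ = 0.13·3 + 0.05·3 + 0.17·3 + 0.15·2 + 0.28·3 + 0.13·3 + 0.09·3 = 2.85 bits/symbol.

2.85 bits/symbol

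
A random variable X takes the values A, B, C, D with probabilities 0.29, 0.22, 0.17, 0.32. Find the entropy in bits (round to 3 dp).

H = −Σ pᵢ log₂ pᵢ.
−0.29·log₂(0.29) = 0.5179
−0.22·log₂(0.22) = 0.4806
−0.17·log₂(0.17) = 0.4346
−0.32·log₂(0.32) = 0.5260
Sum ≈ 1.9591 → 1.959 bits.

1.959 bits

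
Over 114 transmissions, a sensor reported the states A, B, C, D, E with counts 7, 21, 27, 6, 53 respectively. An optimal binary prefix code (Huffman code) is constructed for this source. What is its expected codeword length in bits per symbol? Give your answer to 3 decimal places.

1.947 bits/symbol

Probabilities are the counts divided by 114.
Repeatedly combine the two least-probable nodes; the expected code length is the sum of the merged weights.
merge 1/19 + 7/114 → 13/114
merge 13/114 + 7/38 → 17/57
merge 9/38 + 17/57 → 61/114
merge 53/114 + 61/114 → 1
L = 13/114 + 17/57 + 61/114 + 1 = 37/19 ≈ 1.947 bits/symbol.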